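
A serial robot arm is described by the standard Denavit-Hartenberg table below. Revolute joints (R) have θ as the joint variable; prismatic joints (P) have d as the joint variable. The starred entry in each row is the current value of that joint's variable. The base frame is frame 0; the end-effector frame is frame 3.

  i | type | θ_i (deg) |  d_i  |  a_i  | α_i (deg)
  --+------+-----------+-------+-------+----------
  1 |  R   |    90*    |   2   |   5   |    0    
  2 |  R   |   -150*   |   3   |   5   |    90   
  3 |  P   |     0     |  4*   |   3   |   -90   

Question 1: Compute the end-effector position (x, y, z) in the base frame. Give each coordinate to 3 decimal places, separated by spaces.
after link 1: o_1 = (0.0000, 5.0000, 2.0000)
after link 2: o_2 = (2.5000, 0.6699, 5.0000)
after link 3: o_3 = (0.5359, -3.9282, 5.0000)

0.536 -3.928 5.000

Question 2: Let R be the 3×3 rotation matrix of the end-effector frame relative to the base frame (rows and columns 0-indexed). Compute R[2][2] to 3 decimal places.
1.000

End-effector z-axis (col 2 of R) = (0.0000,-0.0000,1.0000)
R[2][2] = 1.0000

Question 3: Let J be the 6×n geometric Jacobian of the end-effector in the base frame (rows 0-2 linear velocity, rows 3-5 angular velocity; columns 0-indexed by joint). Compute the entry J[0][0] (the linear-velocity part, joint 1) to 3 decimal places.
axis z_0 = ẑ; lever o_n−o_0 = (0.5359,-3.9282,5.0000)
cross product → J_v[:, 0] = (3.9282,0.5359,-0.0000)
J_ω[:, 0] = z_0
entry J[0][0] = 3.9282

3.928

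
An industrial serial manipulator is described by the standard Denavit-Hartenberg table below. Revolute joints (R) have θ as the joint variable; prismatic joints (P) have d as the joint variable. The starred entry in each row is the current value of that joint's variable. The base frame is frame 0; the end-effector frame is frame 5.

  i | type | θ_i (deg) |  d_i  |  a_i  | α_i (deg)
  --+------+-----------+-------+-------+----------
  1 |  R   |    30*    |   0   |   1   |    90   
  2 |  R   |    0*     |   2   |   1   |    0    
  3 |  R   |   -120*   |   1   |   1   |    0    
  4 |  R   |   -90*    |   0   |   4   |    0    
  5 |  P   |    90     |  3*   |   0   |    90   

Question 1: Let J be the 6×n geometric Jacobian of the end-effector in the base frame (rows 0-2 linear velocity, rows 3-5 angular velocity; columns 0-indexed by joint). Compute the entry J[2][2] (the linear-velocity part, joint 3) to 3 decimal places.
-3.964

axis z_2 = (0.5000,-0.8660,0.0000); lever o_n−o_2 = (-1.4330,-5.4462,1.1340)
cross product → J_v[:, 2] = (-0.9821,-0.5670,-3.9641)
J_ω[:, 2] = z_2
entry J[2][2] = -3.9641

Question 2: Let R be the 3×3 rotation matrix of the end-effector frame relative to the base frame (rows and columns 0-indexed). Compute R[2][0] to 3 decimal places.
-0.866

End-effector x-axis (col 0 of R) = (-0.4330,-0.2500,-0.8660)
R[2][0] = -0.8660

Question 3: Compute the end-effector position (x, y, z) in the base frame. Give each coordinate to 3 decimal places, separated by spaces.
after link 1: o_1 = (0.8660, 0.5000, 0.0000)
after link 2: o_2 = (2.7321, -0.7321, 0.0000)
after link 3: o_3 = (2.7990, -1.8481, -0.8660)
after link 4: o_4 = (-0.2010, -3.5801, 1.1340)
after link 5: o_5 = (1.2990, -6.1782, 1.1340)

1.299 -6.178 1.134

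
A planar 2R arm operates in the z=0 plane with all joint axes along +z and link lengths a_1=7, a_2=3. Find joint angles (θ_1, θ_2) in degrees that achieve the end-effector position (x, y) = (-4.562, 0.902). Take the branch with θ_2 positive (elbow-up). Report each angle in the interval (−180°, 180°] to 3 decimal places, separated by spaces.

cos θ_2 = (21.6254−7²−3²)/(2·7·3) = -0.8661; θ_2 = 150.0041° (elbow-up)
β = atan2(0.9020,-4.5620) = 168.8157°; ψ = atan2(1.4998,4.4018) = 18.8153°
θ_1 = β − ψ = 150.0004°

150.000 150.004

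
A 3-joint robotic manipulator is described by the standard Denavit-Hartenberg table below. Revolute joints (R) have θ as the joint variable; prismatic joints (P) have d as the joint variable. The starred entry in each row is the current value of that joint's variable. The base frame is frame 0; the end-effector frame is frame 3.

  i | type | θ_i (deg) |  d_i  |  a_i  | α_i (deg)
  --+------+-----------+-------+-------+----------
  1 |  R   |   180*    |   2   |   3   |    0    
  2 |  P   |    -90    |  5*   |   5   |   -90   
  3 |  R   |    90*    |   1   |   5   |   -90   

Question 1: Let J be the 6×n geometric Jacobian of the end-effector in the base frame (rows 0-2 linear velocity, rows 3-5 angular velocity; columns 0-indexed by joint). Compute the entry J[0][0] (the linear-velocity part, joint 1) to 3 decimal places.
-5.000

axis z_0 = ẑ; lever o_n−o_0 = (-4.0000,5.0000,2.0000)
cross product → J_v[:, 0] = (-5.0000,-4.0000,0.0000)
J_ω[:, 0] = z_0
entry J[0][0] = -5.0000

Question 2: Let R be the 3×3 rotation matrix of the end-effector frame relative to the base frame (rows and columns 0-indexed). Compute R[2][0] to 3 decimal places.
-1.000

End-effector x-axis (col 0 of R) = (-0.0000,0.0000,-1.0000)
R[2][0] = -1.0000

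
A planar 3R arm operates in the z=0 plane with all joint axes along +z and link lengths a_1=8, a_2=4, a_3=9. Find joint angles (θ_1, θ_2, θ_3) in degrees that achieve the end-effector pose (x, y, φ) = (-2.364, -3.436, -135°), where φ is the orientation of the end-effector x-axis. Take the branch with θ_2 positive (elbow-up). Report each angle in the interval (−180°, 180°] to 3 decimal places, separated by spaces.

12.412 150.003 62.585

wrist centre = target − a_3·(cos φ, sin φ) = (4.0000, 2.9280)
cos θ_2 = (24.5726−8²−4²)/(2·8·4) = -0.8661; θ_2 = 150.0031° (elbow-up)
β = atan2(2.9280,4.0000) = 36.2040°; ψ = atan2(1.9998,4.5358) = 23.7925°
θ_1 = β − ψ = 12.4115°
θ_3 = φ − θ_1 − θ_2 = 62.5854° (wrapped to (-180°,180°])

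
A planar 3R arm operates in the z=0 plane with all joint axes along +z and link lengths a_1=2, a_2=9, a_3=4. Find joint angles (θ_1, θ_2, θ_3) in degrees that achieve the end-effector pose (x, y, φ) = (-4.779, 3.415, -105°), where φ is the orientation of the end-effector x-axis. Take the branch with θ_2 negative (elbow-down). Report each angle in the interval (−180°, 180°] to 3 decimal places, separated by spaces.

-134.988 -120.009 149.997

wrist centre = target − a_3·(cos φ, sin φ) = (-3.7437, 7.2787)
cos θ_2 = (66.9950−2²−9²)/(2·2·9) = -0.5001; θ_2 = -120.0092° (elbow-down)
β = atan2(7.2787,-3.7437) = 117.2185°; ψ = atan2(-7.7935,-2.5013) = -107.7935°
θ_1 = β − ψ = 225.0121°
θ_3 = φ − θ_1 − θ_2 = 149.9971° (wrapped to (-180°,180°])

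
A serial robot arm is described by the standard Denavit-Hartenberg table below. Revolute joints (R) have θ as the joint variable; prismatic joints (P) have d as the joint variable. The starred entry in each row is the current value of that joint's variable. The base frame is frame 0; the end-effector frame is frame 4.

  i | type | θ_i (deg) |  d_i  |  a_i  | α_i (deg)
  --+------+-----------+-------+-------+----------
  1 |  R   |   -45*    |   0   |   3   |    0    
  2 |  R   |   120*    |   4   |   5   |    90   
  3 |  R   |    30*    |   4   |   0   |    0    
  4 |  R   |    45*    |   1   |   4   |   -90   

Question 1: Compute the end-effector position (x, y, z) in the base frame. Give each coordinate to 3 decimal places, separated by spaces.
8.513 2.414 7.864

after link 1: o_1 = (2.1213, -2.1213, 0.0000)
after link 2: o_2 = (3.4154, 2.7083, 4.0000)
after link 3: o_3 = (7.2791, 1.6730, 4.0000)
after link 4: o_4 = (8.5130, 2.4142, 7.8637)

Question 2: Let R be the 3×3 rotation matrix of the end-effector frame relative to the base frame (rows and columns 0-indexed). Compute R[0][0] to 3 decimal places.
0.067

End-effector x-axis (col 0 of R) = (0.0670,0.2500,0.9659)
R[0][0] = 0.0670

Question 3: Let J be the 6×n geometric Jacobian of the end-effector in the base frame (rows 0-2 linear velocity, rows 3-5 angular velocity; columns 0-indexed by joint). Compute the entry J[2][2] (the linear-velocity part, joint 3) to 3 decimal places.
axis z_2 = (0.9659,-0.2588,0.0000); lever o_n−o_2 = (5.0976,-0.2941,3.8637)
cross product → J_v[:, 2] = (-1.0000,-3.7321,1.0353)
J_ω[:, 2] = z_2
entry J[2][2] = 1.0353

1.035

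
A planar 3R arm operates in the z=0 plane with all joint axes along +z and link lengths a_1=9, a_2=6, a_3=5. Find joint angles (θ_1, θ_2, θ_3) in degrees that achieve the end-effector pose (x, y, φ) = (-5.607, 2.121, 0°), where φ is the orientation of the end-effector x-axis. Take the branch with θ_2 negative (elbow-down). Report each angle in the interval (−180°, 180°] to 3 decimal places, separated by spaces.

-157.619 -89.996 -112.385

wrist centre = target − a_3·(cos φ, sin φ) = (-10.6070, 2.1210)
cos θ_2 = (117.0071−9²−6²)/(2·9·6) = 0.0001; θ_2 = -89.9962° (elbow-down)
β = atan2(2.1210,-10.6070) = 168.6921°; ψ = atan2(-6.0000,9.0004) = -33.6889°
θ_1 = β − ψ = 202.3811°
θ_3 = φ − θ_1 − θ_2 = -112.3848° (wrapped to (-180°,180°])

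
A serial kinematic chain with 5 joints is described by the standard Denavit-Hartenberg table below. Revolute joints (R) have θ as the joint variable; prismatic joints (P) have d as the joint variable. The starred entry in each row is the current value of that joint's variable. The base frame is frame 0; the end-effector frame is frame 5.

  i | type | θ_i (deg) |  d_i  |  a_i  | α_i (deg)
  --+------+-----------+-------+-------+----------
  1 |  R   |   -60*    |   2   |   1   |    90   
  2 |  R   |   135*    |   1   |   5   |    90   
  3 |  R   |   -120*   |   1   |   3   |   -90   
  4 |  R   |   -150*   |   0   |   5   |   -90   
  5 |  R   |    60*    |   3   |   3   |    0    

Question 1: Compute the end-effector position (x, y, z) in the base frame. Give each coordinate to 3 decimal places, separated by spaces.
after link 1: o_1 = (0.5000, -0.8660, 2.0000)
after link 2: o_2 = (-2.1338, 1.6958, 5.5355)
after link 3: o_3 = (1.0001, 1.4639, 5.1820)
after link 4: o_4 = (-2.1291, -0.6162, 8.4807)
after link 5: o_5 = (-1.0886, -4.6683, 9.1861)

-1.089 -4.668 9.186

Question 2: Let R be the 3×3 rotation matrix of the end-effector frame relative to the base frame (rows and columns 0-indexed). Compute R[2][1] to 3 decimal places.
End-effector y-axis (col 1 of R) = (0.4786,-0.0299,-0.8775)
R[2][1] = -0.8775

-0.878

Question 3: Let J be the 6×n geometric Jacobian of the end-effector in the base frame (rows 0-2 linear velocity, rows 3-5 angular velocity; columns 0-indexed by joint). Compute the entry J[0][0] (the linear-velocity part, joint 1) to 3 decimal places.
4.668

axis z_0 = ẑ; lever o_n−o_0 = (-1.0886,-4.6683,9.1861)
cross product → J_v[:, 0] = (4.6683,-1.0886,0.0000)
J_ω[:, 0] = z_0
entry J[0][0] = 4.6683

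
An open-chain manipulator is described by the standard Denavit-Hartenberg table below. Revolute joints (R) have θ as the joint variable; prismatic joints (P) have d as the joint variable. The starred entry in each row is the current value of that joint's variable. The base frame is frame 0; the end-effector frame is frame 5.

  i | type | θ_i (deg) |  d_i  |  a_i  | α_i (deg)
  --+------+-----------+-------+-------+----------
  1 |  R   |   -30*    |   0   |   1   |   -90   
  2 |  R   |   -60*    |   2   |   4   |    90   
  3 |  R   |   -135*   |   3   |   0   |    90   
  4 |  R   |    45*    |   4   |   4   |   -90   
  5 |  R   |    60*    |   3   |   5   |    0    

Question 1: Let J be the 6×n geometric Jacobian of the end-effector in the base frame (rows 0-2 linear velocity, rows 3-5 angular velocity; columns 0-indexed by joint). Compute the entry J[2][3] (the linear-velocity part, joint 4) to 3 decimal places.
axis z_3 = (0.0474,0.7891,-0.6124); lever o_n−o_3 = (-6.6865,1.5702,2.0454)
cross product → J_v[:, 3] = (2.5757,3.9978,5.3511)
J_ω[:, 3] = z_3
entry J[2][3] = 5.3511

5.351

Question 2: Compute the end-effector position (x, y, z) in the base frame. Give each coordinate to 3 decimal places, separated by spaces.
-5.338 3.101 7.009

after link 1: o_1 = (0.8660, -0.5000, 0.0000)
after link 2: o_2 = (3.5981, 0.2321, 3.4641)
after link 3: o_3 = (1.3481, 1.5311, 4.9641)
after link 4: o_4 = (-2.4498, 4.6804, 2.1968)
after link 5: o_5 = (-5.3385, 3.1013, 7.0095)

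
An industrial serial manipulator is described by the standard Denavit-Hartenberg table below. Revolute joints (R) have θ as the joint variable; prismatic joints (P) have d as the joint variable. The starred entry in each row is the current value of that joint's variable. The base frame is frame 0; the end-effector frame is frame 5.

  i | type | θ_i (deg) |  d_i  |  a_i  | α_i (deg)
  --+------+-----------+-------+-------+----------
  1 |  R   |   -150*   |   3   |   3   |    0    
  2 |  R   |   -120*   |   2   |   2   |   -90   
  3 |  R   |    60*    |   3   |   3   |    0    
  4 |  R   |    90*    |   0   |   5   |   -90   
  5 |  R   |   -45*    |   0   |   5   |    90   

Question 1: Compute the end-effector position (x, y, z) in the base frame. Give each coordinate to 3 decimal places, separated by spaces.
-9.134 -5.392 -1.866

after link 1: o_1 = (-2.5981, -1.5000, 3.0000)
after link 2: o_2 = (-2.5981, 0.5000, 5.0000)
after link 3: o_3 = (-5.5981, 2.0000, 2.4019)
after link 4: o_4 = (-5.5981, -2.3301, -0.0981)
after link 5: o_5 = (-9.1336, -5.3920, -1.8658)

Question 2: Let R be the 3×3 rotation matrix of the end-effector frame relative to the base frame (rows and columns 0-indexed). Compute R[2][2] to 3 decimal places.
0.354

End-effector z-axis (col 2 of R) = (-0.7071,0.6124,0.3536)
R[2][2] = 0.3536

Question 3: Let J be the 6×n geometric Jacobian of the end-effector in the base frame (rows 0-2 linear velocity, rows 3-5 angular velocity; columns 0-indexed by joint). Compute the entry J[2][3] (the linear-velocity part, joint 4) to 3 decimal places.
7.392

axis z_3 = (-1.0000,-0.0000,0.0000); lever o_n−o_3 = (-3.5355,-7.3920,-4.2678)
cross product → J_v[:, 3] = (0.0000,-4.2678,7.3920)
J_ω[:, 3] = z_3
entry J[2][3] = 7.3920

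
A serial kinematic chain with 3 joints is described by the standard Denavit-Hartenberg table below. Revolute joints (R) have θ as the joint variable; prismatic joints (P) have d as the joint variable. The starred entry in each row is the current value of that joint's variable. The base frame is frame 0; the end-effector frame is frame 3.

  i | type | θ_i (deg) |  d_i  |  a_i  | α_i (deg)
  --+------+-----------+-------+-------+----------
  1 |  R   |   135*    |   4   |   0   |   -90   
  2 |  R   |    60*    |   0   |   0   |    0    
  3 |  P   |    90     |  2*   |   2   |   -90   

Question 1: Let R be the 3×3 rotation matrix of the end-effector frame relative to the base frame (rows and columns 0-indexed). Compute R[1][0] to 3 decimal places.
-0.612

End-effector x-axis (col 0 of R) = (0.6124,-0.6124,-0.5000)
R[1][0] = -0.6124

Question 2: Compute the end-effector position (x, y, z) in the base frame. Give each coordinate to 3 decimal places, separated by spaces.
-0.189 -2.639 3.000

after link 1: o_1 = (0.0000, 0.0000, 4.0000)
after link 2: o_2 = (0.0000, 0.0000, 4.0000)
after link 3: o_3 = (-0.1895, -2.6390, 3.0000)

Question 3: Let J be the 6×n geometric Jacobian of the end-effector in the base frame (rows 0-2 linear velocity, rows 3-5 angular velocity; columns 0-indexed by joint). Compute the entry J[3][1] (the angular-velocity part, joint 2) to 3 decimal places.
axis z_1 = (-0.7071,-0.7071,0.0000); lever o_n−o_1 = (-0.1895,-2.6390,-1.0000)
cross product → J_v[:, 1] = (0.7071,-0.7071,1.7321)
J_ω[:, 1] = z_1
entry J[3][1] = -0.7071

-0.707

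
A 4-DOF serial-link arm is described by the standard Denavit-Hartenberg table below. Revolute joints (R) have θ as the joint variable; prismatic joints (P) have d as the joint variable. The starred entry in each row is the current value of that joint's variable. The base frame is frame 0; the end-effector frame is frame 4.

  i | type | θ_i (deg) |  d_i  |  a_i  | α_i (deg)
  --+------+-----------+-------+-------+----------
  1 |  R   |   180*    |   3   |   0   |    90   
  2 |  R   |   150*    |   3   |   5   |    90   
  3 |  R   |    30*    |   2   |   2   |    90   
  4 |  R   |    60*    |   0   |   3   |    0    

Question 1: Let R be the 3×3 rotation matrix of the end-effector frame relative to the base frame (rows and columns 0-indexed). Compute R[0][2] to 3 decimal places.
End-effector z-axis (col 2 of R) = (0.4330,-0.8660,0.2500)
R[0][2] = 0.4330

0.433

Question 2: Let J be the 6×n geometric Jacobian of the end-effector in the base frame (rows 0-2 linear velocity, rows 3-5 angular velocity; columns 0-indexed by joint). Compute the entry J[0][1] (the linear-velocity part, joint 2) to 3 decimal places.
axis z_1 = (0.0000,1.0000,0.0000); lever o_n−o_1 = (4.6561,4.7500,7.9976)
cross product → J_v[:, 1] = (7.9976,-0.0000,-4.6561)
J_ω[:, 1] = z_1
entry J[0][1] = 7.9976

7.998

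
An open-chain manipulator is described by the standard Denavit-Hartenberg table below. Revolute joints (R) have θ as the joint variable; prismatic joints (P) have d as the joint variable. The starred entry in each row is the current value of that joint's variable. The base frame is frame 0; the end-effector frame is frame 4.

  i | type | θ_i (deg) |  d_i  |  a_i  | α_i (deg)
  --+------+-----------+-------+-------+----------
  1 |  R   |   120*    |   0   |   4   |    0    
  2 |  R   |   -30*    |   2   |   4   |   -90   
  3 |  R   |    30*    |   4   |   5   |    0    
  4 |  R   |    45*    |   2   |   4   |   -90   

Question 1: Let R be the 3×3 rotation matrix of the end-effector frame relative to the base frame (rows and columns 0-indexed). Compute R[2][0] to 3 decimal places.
End-effector x-axis (col 0 of R) = (-0.0000,0.2588,-0.9659)
R[2][0] = -0.9659

-0.966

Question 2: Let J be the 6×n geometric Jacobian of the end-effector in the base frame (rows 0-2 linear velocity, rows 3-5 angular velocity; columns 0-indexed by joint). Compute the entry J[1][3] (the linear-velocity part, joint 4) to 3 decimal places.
axis z_3 = (-1.0000,0.0000,0.0000); lever o_n−o_3 = (-2.0000,1.0353,-3.8637)
cross product → J_v[:, 3] = (-0.0000,-3.8637,-1.0353)
J_ω[:, 3] = z_3
entry J[1][3] = -3.8637

-3.864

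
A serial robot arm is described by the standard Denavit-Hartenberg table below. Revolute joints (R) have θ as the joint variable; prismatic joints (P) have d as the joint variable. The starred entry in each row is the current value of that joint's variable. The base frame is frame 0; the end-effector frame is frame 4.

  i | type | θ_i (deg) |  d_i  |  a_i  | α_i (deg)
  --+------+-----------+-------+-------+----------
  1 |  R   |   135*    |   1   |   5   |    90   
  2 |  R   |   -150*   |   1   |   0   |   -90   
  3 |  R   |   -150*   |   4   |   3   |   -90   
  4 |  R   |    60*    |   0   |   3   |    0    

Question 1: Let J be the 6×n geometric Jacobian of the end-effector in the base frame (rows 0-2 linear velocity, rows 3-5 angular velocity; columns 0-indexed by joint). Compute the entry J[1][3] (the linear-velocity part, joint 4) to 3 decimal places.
-2.827

axis z_3 = (0.9186,0.3062,-0.2500); lever o_n−o_3 = (0.6534,0.4073,2.8995)
cross product → J_v[:, 3] = (0.9896,-2.8267,0.1740)
J_ω[:, 3] = z_3
entry J[1][3] = -2.8267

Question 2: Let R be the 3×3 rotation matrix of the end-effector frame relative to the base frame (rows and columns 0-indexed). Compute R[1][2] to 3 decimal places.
0.306

End-effector z-axis (col 2 of R) = (0.9186,0.3062,-0.2500)
R[1][2] = 0.3062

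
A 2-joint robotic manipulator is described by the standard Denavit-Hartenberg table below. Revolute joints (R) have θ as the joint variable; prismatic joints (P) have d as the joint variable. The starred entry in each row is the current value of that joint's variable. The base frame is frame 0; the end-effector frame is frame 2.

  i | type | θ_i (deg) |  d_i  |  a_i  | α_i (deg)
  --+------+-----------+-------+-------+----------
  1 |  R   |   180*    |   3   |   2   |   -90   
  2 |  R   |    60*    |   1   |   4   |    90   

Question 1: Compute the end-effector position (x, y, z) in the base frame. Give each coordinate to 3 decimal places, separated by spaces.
-4.000 -1.000 -0.464

after link 1: o_1 = (-2.0000, 0.0000, 3.0000)
after link 2: o_2 = (-4.0000, -1.0000, -0.4641)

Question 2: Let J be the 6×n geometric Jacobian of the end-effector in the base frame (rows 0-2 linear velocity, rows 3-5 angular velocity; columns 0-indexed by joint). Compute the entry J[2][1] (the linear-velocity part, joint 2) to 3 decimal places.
-2.000

axis z_1 = (-0.0000,-1.0000,0.0000); lever o_n−o_1 = (-2.0000,-1.0000,-3.4641)
cross product → J_v[:, 1] = (3.4641,-0.0000,-2.0000)
J_ω[:, 1] = z_1
entry J[2][1] = -2.0000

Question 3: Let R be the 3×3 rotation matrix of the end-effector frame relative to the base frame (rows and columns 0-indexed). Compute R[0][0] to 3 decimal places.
-0.500

End-effector x-axis (col 0 of R) = (-0.5000,0.0000,-0.8660)
R[0][0] = -0.5000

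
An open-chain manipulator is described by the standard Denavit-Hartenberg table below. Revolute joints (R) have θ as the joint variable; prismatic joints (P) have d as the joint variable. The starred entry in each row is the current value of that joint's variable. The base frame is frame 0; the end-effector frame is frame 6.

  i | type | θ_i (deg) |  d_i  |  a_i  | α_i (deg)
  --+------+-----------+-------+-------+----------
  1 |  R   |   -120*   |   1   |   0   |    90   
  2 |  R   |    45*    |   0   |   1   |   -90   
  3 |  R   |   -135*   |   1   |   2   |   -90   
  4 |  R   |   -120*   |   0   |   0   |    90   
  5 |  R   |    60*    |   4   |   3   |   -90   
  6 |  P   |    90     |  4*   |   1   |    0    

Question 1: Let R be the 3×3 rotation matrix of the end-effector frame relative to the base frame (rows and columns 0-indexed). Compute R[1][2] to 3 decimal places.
-0.158

End-effector z-axis (col 2 of R) = (-0.8533,-0.1584,-0.4968)
R[1][2] = -0.1584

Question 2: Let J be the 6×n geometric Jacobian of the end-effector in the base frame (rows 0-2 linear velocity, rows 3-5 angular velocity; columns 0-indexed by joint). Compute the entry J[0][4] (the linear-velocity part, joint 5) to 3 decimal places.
-0.547

axis z_4 = (0.1370,-0.9874,0.0795); lever o_n−o_4 = (-4.5114,-3.5967,0.8436)
cross product → J_v[:, 4] = (-0.5472,-0.4741,-4.9473)
J_ω[:, 4] = z_4
entry J[0][4] = -0.5472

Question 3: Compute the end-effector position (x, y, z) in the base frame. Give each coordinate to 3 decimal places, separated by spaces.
-5.236 -2.024 2.258

after link 1: o_1 = (0.0000, 0.0000, 1.0000)
after link 2: o_2 = (-0.3536, -0.6124, 1.7071)
after link 3: o_3 = (-0.7247, 1.5731, 1.4142)
after link 4: o_4 = (-0.7247, 1.5731, 1.4142)
after link 5: o_5 = (-1.6860, -2.3772, 4.3246)
after link 6: o_6 = (-5.2361, -2.0235, 2.2578)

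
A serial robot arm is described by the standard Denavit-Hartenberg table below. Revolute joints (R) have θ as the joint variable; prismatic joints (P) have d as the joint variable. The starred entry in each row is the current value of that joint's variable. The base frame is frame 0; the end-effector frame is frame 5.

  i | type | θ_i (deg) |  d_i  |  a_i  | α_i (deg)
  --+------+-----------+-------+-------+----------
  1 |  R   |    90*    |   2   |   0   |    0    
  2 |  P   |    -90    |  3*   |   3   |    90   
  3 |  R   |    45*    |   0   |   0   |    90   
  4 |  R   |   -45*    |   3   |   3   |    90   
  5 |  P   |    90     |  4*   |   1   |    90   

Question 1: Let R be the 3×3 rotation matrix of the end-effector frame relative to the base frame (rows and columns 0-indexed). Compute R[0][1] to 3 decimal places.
-0.500

End-effector y-axis (col 1 of R) = (-0.5000,0.7071,-0.5000)
R[0][1] = -0.5000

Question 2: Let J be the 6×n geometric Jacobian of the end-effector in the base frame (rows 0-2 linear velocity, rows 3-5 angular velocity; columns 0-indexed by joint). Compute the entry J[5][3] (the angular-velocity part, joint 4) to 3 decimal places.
axis z_3 = (0.7071,-0.0000,-0.7071); lever o_n−o_3 = (2.3284,4.9497,-3.3284)
cross product → J_v[:, 3] = (3.5000,0.7071,3.5000)
J_ω[:, 3] = z_3
entry J[5][3] = -0.7071

-0.707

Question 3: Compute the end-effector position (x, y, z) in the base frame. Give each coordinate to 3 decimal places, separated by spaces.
5.328 4.950 1.672

after link 1: o_1 = (0.0000, 0.0000, 2.0000)
after link 2: o_2 = (3.0000, 0.0000, 5.0000)
after link 3: o_3 = (3.0000, 0.0000, 5.0000)
after link 4: o_4 = (6.6213, 2.1213, 4.3787)
after link 5: o_5 = (5.3284, 4.9497, 1.6716)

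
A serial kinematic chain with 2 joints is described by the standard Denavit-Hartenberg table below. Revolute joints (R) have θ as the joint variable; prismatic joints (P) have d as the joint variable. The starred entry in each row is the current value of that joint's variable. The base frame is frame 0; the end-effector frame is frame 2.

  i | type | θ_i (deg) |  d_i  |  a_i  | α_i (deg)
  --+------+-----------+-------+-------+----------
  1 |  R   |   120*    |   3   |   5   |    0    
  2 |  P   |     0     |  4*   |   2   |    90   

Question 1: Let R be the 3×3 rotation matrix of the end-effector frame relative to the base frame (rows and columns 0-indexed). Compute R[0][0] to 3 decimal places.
End-effector x-axis (col 0 of R) = (-0.5000,0.8660,0.0000)
R[0][0] = -0.5000

-0.500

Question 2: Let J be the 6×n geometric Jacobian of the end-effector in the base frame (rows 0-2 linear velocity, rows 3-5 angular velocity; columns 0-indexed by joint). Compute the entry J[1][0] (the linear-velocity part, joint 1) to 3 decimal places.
axis z_0 = ẑ; lever o_n−o_0 = (-3.5000,6.0622,7.0000)
cross product → J_v[:, 0] = (-6.0622,-3.5000,0.0000)
J_ω[:, 0] = z_0
entry J[1][0] = -3.5000

-3.500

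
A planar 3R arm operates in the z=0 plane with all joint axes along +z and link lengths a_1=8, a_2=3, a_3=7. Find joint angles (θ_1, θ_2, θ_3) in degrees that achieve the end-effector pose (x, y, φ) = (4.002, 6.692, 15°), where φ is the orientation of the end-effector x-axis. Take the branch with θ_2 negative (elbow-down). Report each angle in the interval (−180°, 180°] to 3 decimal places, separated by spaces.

wrist centre = target − a_3·(cos φ, sin φ) = (-2.7595, 4.8803)
cos θ_2 = (31.4317−8²−3²)/(2·8·3) = -0.8660; θ_2 = -149.9977° (elbow-down)
β = atan2(4.8803,-2.7595) = 119.4854°; ψ = atan2(-1.5001,5.4020) = -15.5197°
θ_1 = β − ψ = 135.0051°
θ_3 = φ − θ_1 − θ_2 = 29.9926° (wrapped to (-180°,180°])

135.005 -149.998 29.993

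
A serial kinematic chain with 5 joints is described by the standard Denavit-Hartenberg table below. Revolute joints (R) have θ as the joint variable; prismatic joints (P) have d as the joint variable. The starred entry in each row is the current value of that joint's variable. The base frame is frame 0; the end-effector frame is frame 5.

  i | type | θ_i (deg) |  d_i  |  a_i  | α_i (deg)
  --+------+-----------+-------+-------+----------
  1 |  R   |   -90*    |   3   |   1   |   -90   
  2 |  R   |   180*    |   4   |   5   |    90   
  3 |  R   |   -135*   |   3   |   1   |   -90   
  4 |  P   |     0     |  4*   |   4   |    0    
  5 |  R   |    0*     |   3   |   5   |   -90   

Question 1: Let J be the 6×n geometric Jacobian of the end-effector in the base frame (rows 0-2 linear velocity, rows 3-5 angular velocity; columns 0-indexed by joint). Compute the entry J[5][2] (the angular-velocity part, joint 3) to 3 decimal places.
axis z_2 = (0.0000,-0.0000,-1.0000); lever o_n−o_2 = (-12.0208,-2.1213,-3.0000)
cross product → J_v[:, 2] = (-2.1213,12.0208,-0.0000)
J_ω[:, 2] = z_2
entry J[5][2] = -1.0000

-1.000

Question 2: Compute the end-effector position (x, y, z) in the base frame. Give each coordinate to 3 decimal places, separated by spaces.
-8.021 1.879 -0.000

after link 1: o_1 = (0.0000, -1.0000, 3.0000)
after link 2: o_2 = (4.0000, 4.0000, 3.0000)
after link 3: o_3 = (3.2929, 3.2929, -0.0000)
after link 4: o_4 = (-2.3640, 3.2929, -0.0000)
after link 5: o_5 = (-8.0208, 1.8787, -0.0000)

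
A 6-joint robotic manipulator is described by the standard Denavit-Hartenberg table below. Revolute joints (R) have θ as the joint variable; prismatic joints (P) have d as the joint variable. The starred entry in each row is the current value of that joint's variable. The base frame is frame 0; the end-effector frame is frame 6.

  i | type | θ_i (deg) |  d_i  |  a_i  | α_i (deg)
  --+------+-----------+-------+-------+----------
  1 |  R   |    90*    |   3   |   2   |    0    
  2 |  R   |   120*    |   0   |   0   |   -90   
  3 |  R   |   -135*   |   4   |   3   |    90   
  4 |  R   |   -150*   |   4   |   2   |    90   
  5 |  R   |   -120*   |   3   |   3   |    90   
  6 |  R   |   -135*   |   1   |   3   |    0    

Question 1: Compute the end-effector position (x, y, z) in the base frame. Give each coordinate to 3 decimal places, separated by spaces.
after link 1: o_1 = (0.0000, 2.0000, 3.0000)
after link 2: o_2 = (0.0000, 2.0000, 3.0000)
after link 3: o_3 = (3.8371, -0.4034, 5.1213)
after link 4: o_4 = (4.7259, 1.2644, 1.0681)
after link 5: o_5 = (4.6859, -2.6247, 2.7632)
after link 6: o_6 = (5.6962, 0.1923, 1.7414)

5.696 0.192 1.741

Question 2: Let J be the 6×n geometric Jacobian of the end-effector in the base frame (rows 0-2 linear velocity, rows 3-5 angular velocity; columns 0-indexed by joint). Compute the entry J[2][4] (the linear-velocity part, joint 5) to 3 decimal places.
0.763

axis z_4 = (0.1268,-0.9268,-0.3536); lever o_n−o_4 = (0.9703,-1.0722,0.6732)
cross product → J_v[:, 4] = (-1.0030,-0.4284,0.7632)
J_ω[:, 4] = z_4
entry J[2][4] = 0.7632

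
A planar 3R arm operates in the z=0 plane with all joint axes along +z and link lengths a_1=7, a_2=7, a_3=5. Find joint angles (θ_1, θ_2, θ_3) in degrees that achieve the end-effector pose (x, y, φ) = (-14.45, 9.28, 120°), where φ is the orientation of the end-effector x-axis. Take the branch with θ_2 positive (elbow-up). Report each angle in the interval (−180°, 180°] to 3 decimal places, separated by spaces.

wrist centre = target − a_3·(cos φ, sin φ) = (-11.9500, 4.9499)
cos θ_2 = (167.3037−7²−7²)/(2·7·7) = 0.7072; θ_2 = 44.9940° (elbow-up)
β = atan2(4.9499,-11.9500) = 157.4999°; ψ = atan2(4.9492,11.9503) = 22.4970°
θ_1 = β − ψ = 135.0029°
θ_3 = φ − θ_1 − θ_2 = -59.9969° (wrapped to (-180°,180°])

135.003 44.994 -59.997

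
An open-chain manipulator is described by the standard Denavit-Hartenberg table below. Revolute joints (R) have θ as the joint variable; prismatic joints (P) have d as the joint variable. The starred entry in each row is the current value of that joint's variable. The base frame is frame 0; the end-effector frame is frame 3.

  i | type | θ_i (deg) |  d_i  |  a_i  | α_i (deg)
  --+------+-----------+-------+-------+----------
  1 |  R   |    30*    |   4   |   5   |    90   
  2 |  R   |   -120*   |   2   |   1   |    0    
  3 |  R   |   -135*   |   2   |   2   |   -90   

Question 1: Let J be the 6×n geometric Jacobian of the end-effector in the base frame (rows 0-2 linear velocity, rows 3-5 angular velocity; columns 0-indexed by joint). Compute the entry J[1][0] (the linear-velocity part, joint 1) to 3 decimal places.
axis z_0 = ẑ; lever o_n−o_0 = (5.4488,-1.4729,5.0658)
cross product → J_v[:, 0] = (1.4729,5.4488,-0.0000)
J_ω[:, 0] = z_0
entry J[1][0] = 5.4488

5.449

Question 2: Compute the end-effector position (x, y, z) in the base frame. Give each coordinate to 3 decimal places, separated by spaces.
after link 1: o_1 = (4.3301, 2.5000, 4.0000)
after link 2: o_2 = (4.8971, 0.5179, 3.1340)
after link 3: o_3 = (5.4488, -1.4729, 5.0658)

5.449 -1.473 5.066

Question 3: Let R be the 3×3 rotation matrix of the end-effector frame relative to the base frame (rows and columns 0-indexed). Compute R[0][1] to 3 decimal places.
-0.500

End-effector y-axis (col 1 of R) = (-0.5000,0.8660,-0.0000)
R[0][1] = -0.5000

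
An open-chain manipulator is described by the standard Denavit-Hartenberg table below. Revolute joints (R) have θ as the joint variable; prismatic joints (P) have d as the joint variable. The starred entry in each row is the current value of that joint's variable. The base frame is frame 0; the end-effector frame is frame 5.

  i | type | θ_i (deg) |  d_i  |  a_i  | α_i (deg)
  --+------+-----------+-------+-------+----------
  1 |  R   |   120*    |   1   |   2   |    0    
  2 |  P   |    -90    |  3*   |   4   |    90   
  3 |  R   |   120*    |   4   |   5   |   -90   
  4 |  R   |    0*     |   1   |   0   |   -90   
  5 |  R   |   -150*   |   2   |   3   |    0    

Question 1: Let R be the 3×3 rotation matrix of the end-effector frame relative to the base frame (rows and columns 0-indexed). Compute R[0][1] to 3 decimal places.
-0.866

End-effector y-axis (col 1 of R) = (-0.8660,-0.5000,0.0000)
R[0][1] = -0.8660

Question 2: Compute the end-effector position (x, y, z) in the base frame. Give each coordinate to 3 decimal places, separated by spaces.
0.549 0.317 4.830

after link 1: o_1 = (-1.0000, 1.7321, 1.0000)
after link 2: o_2 = (2.4641, 3.7321, 4.0000)
after link 3: o_3 = (2.2990, -0.9821, 8.3301)
after link 4: o_4 = (1.5490, -1.4151, 7.8301)
after link 5: o_5 = (0.5490, 0.3170, 4.8301)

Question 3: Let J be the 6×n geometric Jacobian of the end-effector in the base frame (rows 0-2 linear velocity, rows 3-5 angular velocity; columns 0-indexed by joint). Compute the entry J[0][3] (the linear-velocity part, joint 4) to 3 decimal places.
axis z_3 = (-0.7500,-0.4330,-0.5000); lever o_n−o_3 = (-1.7500,1.2990,-3.5000)
cross product → J_v[:, 3] = (2.1651,-1.7500,-1.7321)
J_ω[:, 3] = z_3
entry J[0][3] = 2.1651

2.165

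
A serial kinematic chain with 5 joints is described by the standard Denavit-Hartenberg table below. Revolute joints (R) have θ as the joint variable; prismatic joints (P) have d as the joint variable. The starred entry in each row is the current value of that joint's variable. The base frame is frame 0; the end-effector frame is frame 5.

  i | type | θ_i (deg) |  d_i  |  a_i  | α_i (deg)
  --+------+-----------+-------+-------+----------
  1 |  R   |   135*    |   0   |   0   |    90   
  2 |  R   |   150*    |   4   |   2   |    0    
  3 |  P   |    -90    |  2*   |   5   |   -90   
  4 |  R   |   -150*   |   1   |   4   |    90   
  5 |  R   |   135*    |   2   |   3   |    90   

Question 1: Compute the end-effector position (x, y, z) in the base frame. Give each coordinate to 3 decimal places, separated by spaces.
after link 1: o_1 = (0.0000, 0.0000, 0.0000)
after link 2: o_2 = (4.0532, 1.6037, 1.0000)
after link 3: o_3 = (3.6996, 4.7857, 5.3301)
after link 4: o_4 = (6.9509, 4.3628, 2.8301)
after link 5: o_5 = (5.9793, 1.3849, 4.6158)

5.979 1.385 4.616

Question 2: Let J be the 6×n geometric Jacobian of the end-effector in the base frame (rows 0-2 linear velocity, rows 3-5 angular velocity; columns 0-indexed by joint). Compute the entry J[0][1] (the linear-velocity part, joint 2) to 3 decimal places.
axis z_1 = (0.7071,0.7071,0.0000); lever o_n−o_1 = (5.9793,1.3849,4.6158)
cross product → J_v[:, 1] = (3.2638,-3.2638,-3.2487)
J_ω[:, 1] = z_1
entry J[0][1] = 3.2638

3.264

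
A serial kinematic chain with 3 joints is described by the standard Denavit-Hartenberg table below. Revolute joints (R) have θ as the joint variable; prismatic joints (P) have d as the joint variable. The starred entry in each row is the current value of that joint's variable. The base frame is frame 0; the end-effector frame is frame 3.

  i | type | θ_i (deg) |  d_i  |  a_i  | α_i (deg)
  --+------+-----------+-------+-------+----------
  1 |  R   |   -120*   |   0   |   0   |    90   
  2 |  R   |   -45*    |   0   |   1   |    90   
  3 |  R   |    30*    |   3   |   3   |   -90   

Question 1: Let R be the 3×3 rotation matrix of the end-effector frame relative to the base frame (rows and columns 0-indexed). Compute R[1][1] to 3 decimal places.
-0.612

End-effector y-axis (col 1 of R) = (-0.3536,-0.6124,0.7071)
R[1][1] = -0.6124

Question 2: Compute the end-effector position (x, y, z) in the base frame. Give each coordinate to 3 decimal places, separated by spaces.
after link 1: o_1 = (0.0000, 0.0000, 0.0000)
after link 2: o_2 = (-0.3536, -0.6124, -0.7071)
after link 3: o_3 = (-1.5105, 0.3838, -4.6655)

-1.510 0.384 -4.666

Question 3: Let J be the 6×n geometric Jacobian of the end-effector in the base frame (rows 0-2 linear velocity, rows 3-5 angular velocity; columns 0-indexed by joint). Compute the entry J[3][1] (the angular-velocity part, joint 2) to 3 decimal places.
-0.866

axis z_1 = (-0.8660,0.5000,0.0000); lever o_n−o_1 = (-1.5105,0.3838,-4.6655)
cross product → J_v[:, 1] = (-2.3328,-4.0405,0.4229)
J_ω[:, 1] = z_1
entry J[3][1] = -0.8660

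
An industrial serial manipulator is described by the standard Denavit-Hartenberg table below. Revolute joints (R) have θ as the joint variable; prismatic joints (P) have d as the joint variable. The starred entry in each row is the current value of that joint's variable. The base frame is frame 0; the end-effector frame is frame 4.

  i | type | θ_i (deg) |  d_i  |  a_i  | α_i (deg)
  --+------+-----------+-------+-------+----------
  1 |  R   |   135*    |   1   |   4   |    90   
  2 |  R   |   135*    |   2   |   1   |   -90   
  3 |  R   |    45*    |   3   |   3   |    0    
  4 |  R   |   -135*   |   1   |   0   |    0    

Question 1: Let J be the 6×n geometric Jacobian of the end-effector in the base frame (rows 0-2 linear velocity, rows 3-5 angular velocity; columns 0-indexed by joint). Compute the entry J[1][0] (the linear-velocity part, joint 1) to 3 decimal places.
axis z_0 = ẑ; lever o_n−o_0 = (0.6464,-0.8180,0.3787)
cross product → J_v[:, 0] = (0.8180,0.6464,-0.0000)
J_ω[:, 0] = z_0
entry J[1][0] = 0.6464

0.646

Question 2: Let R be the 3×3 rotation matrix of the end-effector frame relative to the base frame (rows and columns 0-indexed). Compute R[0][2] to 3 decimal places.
0.500

End-effector z-axis (col 2 of R) = (0.5000,-0.5000,-0.7071)
R[0][2] = 0.5000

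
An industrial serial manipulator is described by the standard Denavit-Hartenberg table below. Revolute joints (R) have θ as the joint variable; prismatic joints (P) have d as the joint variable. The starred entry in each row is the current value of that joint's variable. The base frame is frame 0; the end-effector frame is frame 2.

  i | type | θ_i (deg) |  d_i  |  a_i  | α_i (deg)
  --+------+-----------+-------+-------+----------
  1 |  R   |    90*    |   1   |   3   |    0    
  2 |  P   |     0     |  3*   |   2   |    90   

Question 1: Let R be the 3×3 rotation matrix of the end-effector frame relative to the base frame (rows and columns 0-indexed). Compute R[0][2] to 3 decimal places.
1.000

End-effector z-axis (col 2 of R) = (1.0000,-0.0000,0.0000)
R[0][2] = 1.0000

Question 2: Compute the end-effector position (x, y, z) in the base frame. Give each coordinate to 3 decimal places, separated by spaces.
0.000 5.000 4.000

after link 1: o_1 = (0.0000, 3.0000, 1.0000)
after link 2: o_2 = (0.0000, 5.0000, 4.0000)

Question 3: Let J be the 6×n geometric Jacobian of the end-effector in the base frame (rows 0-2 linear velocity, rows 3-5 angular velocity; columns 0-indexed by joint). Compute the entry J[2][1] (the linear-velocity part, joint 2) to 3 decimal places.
1.000

prismatic axis z_1 = (0.0000,0.0000,1.0000)
J_v[:, 1] = z_1; J_ω[:, 1] = (0,0,0)
entry J[2][1] = 1.0000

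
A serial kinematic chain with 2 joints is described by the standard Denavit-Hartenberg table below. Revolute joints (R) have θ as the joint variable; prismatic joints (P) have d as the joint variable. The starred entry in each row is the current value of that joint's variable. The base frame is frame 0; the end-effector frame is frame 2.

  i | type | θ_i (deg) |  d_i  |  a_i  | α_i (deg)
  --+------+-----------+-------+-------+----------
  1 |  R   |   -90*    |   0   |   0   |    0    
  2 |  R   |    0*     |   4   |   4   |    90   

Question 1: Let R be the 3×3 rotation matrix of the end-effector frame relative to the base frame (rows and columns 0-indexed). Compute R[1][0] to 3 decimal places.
End-effector x-axis (col 0 of R) = (0.0000,-1.0000,0.0000)
R[1][0] = -1.0000

-1.000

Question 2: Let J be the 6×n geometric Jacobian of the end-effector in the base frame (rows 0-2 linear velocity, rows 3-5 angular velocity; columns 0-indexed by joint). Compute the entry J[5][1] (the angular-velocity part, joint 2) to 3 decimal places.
1.000

axis z_1 = (0.0000,0.0000,1.0000); lever o_n−o_1 = (0.0000,-4.0000,4.0000)
cross product → J_v[:, 1] = (4.0000,0.0000,-0.0000)
J_ω[:, 1] = z_1
entry J[5][1] = 1.0000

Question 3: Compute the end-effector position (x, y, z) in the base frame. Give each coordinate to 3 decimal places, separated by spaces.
after link 1: o_1 = (0.0000, 0.0000, 0.0000)
after link 2: o_2 = (0.0000, -4.0000, 4.0000)

0.000 -4.000 4.000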